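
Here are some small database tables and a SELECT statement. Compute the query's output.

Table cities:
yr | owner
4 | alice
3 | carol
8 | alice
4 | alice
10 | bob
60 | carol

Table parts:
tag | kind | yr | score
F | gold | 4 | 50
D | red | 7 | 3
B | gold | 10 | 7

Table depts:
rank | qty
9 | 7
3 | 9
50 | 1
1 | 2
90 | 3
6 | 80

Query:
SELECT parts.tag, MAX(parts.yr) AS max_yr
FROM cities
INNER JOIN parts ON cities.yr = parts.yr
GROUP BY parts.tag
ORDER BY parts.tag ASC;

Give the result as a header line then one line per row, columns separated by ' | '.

== RESULT ==
parts.tag | max_yr
B | 10
F | 4

Derivation:
After JOIN parts (3 rows):
cities.yr | cities.owner | parts.tag | parts.kind | parts.yr | parts.score
4 | alice | F | gold | 4 | 50
4 | alice | F | gold | 4 | 50
10 | bob | B | gold | 10 | 7
After GROUP BY (2 rows):
parts.tag | max_yr
F | 4
B | 10
After ORDER BY (2 rows):
parts.tag | max_yr
B | 10
F | 4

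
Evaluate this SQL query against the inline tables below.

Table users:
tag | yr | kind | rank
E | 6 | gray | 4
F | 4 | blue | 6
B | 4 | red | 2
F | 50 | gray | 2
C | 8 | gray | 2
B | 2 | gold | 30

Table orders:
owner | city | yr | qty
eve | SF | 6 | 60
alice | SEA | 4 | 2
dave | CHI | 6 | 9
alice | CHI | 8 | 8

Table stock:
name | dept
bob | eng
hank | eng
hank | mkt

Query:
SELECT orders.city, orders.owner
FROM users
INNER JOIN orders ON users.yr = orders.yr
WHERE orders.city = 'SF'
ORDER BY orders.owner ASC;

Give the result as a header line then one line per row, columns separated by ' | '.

After JOIN orders (5 rows):
users.tag | users.yr | users.kind | users.rank | orders.owner | orders.city | orders.yr | orders.qty
E | 6 | gray | 4 | eve | SF | 6 | 60
E | 6 | gray | 4 | dave | CHI | 6 | 9
F | 4 | blue | 6 | alice | SEA | 4 | 2
B | 4 | red | 2 | alice | SEA | 4 | 2
C | 8 | gray | 2 | alice | CHI | 8 | 8
After WHERE (1 rows):
users.tag | users.yr | users.kind | users.rank | orders.owner | orders.city | orders.yr | orders.qty
E | 6 | gray | 4 | eve | SF | 6 | 60
After SELECT (1 rows):
orders.city | orders.owner
SF | eve
After ORDER BY (1 rows):
orders.city | orders.owner
SF | eve

== RESULT ==
orders.city | orders.owner
SF | eve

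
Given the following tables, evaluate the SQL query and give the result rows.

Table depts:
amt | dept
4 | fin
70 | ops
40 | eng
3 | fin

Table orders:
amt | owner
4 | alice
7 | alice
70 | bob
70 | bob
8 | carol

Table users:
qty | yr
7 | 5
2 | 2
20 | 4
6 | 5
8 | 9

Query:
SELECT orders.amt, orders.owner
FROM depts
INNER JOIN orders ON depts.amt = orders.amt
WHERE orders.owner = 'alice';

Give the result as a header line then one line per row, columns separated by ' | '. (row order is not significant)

== RESULT ==
orders.amt | orders.owner
4 | alice

Derivation:
After JOIN orders (3 rows):
depts.amt | depts.dept | orders.amt | orders.owner
4 | fin | 4 | alice
70 | ops | 70 | bob
70 | ops | 70 | bob
After WHERE (1 rows):
depts.amt | depts.dept | orders.amt | orders.owner
4 | fin | 4 | alice
After SELECT (1 rows):
orders.amt | orders.owner
4 | alice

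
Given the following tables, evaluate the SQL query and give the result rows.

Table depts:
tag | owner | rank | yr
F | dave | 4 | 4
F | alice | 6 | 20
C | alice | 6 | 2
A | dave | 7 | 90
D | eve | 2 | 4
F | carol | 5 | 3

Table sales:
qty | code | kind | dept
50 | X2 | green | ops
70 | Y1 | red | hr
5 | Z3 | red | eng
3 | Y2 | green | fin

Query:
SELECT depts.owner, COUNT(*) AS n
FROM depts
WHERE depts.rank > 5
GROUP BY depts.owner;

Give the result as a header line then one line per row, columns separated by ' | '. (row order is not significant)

After WHERE (3 rows):
depts.tag | depts.owner | depts.rank | depts.yr
F | alice | 6 | 20
C | alice | 6 | 2
A | dave | 7 | 90
After GROUP BY (2 rows):
depts.owner | n
alice | 2
dave | 1

== RESULT ==
depts.owner | n
alice | 2
dave | 1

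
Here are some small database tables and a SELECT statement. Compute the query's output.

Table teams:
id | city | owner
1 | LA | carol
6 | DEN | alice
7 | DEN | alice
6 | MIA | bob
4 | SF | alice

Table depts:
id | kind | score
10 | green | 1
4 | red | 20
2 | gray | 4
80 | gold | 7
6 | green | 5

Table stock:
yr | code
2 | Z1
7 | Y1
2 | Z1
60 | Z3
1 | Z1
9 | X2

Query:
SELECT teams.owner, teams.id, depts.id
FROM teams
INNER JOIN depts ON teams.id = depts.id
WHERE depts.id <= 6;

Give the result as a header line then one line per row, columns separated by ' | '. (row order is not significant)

== RESULT ==
teams.owner | teams.id | depts.id
alice | 6 | 6
bob | 6 | 6
alice | 4 | 4

Derivation:
After JOIN depts (3 rows):
teams.id | teams.city | teams.owner | depts.id | depts.kind | depts.score
6 | DEN | alice | 6 | green | 5
6 | MIA | bob | 6 | green | 5
4 | SF | alice | 4 | red | 20
After WHERE (3 rows):
teams.id | teams.city | teams.owner | depts.id | depts.kind | depts.score
6 | DEN | alice | 6 | green | 5
6 | MIA | bob | 6 | green | 5
4 | SF | alice | 4 | red | 20
After SELECT (3 rows):
teams.owner | teams.id | depts.id
alice | 6 | 6
bob | 6 | 6
alice | 4 | 4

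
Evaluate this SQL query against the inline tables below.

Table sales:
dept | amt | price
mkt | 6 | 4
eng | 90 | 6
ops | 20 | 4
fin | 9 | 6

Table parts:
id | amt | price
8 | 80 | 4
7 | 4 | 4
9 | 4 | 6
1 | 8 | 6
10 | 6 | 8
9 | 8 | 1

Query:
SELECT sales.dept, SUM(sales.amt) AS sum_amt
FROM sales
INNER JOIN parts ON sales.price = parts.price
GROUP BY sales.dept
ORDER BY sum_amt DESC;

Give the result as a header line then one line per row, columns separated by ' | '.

== RESULT ==
sales.dept | sum_amt
eng | 180
ops | 40
fin | 18
mkt | 12

Derivation:
After JOIN parts (8 rows):
sales.dept | sales.amt | sales.price | parts.id | parts.amt | parts.price
mkt | 6 | 4 | 8 | 80 | 4
mkt | 6 | 4 | 7 | 4 | 4
eng | 90 | 6 | 9 | 4 | 6
eng | 90 | 6 | 1 | 8 | 6
ops | 20 | 4 | 8 | 80 | 4
ops | 20 | 4 | 7 | 4 | 4
fin | 9 | 6 | 9 | 4 | 6
fin | 9 | 6 | 1 | 8 | 6
After GROUP BY (4 rows):
sales.dept | sum_amt
mkt | 12
eng | 180
ops | 40
fin | 18
After ORDER BY (4 rows):
sales.dept | sum_amt
eng | 180
ops | 40
fin | 18
mkt | 12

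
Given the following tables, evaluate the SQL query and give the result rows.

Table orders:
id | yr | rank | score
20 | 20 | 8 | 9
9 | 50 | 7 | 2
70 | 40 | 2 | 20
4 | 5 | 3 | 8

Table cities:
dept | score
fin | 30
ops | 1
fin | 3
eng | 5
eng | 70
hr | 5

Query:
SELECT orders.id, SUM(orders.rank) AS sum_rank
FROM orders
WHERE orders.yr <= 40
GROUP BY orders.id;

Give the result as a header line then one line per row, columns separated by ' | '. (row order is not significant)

After WHERE (3 rows):
orders.id | orders.yr | orders.rank | orders.score
20 | 20 | 8 | 9
70 | 40 | 2 | 20
4 | 5 | 3 | 8
After GROUP BY (3 rows):
orders.id | sum_rank
20 | 8
70 | 2
4 | 3

== RESULT ==
orders.id | sum_rank
20 | 8
70 | 2
4 | 3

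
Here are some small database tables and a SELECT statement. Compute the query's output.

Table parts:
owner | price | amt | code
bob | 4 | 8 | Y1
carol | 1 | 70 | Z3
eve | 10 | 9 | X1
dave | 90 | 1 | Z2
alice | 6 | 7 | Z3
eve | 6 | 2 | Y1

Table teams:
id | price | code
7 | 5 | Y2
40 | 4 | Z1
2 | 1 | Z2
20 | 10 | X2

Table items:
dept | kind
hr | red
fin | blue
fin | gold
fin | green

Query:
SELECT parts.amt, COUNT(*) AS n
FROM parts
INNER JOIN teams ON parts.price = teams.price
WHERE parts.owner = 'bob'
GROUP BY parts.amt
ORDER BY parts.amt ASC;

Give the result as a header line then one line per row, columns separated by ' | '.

After JOIN teams (3 rows):
parts.owner | parts.price | parts.amt | parts.code | teams.id | teams.price | teams.code
bob | 4 | 8 | Y1 | 40 | 4 | Z1
carol | 1 | 70 | Z3 | 2 | 1 | Z2
eve | 10 | 9 | X1 | 20 | 10 | X2
After WHERE (1 rows):
parts.owner | parts.price | parts.amt | parts.code | teams.id | teams.price | teams.code
bob | 4 | 8 | Y1 | 40 | 4 | Z1
After GROUP BY (1 rows):
parts.amt | n
8 | 1
After ORDER BY (1 rows):
parts.amt | n
8 | 1

== RESULT ==
parts.amt | n
8 | 1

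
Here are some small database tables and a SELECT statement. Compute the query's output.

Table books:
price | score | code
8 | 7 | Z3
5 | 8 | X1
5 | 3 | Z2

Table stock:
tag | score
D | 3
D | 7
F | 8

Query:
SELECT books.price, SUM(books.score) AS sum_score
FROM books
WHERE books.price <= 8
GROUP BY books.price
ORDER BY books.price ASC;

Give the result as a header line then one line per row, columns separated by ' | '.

== RESULT ==
books.price | sum_score
5 | 11
8 | 7

Derivation:
After WHERE (3 rows):
books.price | books.score | books.code
8 | 7 | Z3
5 | 8 | X1
5 | 3 | Z2
After GROUP BY (2 rows):
books.price | sum_score
8 | 7
5 | 11
After ORDER BY (2 rows):
books.price | sum_score
5 | 11
8 | 7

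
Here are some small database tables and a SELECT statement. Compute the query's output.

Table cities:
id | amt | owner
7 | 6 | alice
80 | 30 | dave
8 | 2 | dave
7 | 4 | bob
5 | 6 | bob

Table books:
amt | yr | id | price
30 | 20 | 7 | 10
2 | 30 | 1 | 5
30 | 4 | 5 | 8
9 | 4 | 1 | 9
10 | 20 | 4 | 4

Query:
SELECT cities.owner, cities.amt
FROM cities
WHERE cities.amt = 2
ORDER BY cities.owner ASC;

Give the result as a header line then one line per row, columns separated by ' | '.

== RESULT ==
cities.owner | cities.amt
dave | 2

Derivation:
After WHERE (1 rows):
cities.id | cities.amt | cities.owner
8 | 2 | dave
After SELECT (1 rows):
cities.owner | cities.amt
dave | 2
After ORDER BY (1 rows):
cities.owner | cities.amt
dave | 2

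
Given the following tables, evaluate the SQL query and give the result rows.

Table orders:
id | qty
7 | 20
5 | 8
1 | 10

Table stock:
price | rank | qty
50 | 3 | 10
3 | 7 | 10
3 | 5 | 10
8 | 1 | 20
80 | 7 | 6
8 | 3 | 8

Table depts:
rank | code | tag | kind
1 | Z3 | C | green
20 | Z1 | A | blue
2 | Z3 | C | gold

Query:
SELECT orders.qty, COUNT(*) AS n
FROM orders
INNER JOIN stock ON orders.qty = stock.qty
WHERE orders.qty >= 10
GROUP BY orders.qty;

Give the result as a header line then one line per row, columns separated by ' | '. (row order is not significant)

== RESULT ==
orders.qty | n
20 | 1
10 | 3

Derivation:
After JOIN stock (5 rows):
orders.id | orders.qty | stock.price | stock.rank | stock.qty
7 | 20 | 8 | 1 | 20
5 | 8 | 8 | 3 | 8
1 | 10 | 50 | 3 | 10
1 | 10 | 3 | 7 | 10
1 | 10 | 3 | 5 | 10
After WHERE (4 rows):
orders.id | orders.qty | stock.price | stock.rank | stock.qty
7 | 20 | 8 | 1 | 20
1 | 10 | 50 | 3 | 10
1 | 10 | 3 | 7 | 10
1 | 10 | 3 | 5 | 10
After GROUP BY (2 rows):
orders.qty | n
20 | 1
10 | 3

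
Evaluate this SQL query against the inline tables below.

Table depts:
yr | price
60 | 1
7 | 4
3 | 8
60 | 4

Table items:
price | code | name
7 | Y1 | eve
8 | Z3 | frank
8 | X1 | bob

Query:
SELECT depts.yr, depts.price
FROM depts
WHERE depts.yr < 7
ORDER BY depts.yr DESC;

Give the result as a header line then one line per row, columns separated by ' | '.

After WHERE (1 rows):
depts.yr | depts.price
3 | 8
After SELECT (1 rows):
depts.yr | depts.price
3 | 8
After ORDER BY (1 rows):
depts.yr | depts.price
3 | 8

== RESULT ==
depts.yr | depts.price
3 | 8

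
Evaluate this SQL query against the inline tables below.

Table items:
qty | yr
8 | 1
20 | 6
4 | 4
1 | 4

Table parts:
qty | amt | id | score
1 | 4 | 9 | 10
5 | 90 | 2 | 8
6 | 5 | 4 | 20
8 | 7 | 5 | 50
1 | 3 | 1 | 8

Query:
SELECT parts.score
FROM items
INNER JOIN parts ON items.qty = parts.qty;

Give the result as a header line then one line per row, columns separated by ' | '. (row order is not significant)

After JOIN parts (3 rows):
items.qty | items.yr | parts.qty | parts.amt | parts.id | parts.score
8 | 1 | 8 | 7 | 5 | 50
1 | 4 | 1 | 4 | 9 | 10
1 | 4 | 1 | 3 | 1 | 8
After SELECT (3 rows):
parts.score
50
10
8

== RESULT ==
parts.score
50
10
8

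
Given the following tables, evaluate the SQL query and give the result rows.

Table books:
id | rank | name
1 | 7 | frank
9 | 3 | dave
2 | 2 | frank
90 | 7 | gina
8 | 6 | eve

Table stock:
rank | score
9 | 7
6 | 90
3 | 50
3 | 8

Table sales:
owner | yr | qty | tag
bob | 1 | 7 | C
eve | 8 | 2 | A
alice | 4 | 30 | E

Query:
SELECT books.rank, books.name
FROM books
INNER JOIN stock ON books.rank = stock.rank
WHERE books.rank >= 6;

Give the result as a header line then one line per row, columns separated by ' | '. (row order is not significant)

After JOIN stock (3 rows):
books.id | books.rank | books.name | stock.rank | stock.score
9 | 3 | dave | 3 | 50
9 | 3 | dave | 3 | 8
8 | 6 | eve | 6 | 90
After WHERE (1 rows):
books.id | books.rank | books.name | stock.rank | stock.score
8 | 6 | eve | 6 | 90
After SELECT (1 rows):
books.rank | books.name
6 | eve

== RESULT ==
books.rank | books.name
6 | eve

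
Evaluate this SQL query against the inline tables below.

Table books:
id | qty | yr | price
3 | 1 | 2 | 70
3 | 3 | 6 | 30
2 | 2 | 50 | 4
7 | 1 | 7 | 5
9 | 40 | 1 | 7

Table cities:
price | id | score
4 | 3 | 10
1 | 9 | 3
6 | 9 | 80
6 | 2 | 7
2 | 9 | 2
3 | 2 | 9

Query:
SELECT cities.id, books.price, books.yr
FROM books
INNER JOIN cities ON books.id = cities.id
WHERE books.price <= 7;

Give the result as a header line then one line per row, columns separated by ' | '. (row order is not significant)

== RESULT ==
cities.id | books.price | books.yr
2 | 4 | 50
2 | 4 | 50
9 | 7 | 1
9 | 7 | 1
9 | 7 | 1

Derivation:
After JOIN cities (7 rows):
books.id | books.qty | books.yr | books.price | cities.price | cities.id | cities.score
3 | 1 | 2 | 70 | 4 | 3 | 10
3 | 3 | 6 | 30 | 4 | 3 | 10
2 | 2 | 50 | 4 | 6 | 2 | 7
2 | 2 | 50 | 4 | 3 | 2 | 9
9 | 40 | 1 | 7 | 1 | 9 | 3
9 | 40 | 1 | 7 | 6 | 9 | 80
9 | 40 | 1 | 7 | 2 | 9 | 2
After WHERE (5 rows):
books.id | books.qty | books.yr | books.price | cities.price | cities.id | cities.score
2 | 2 | 50 | 4 | 6 | 2 | 7
2 | 2 | 50 | 4 | 3 | 2 | 9
9 | 40 | 1 | 7 | 1 | 9 | 3
9 | 40 | 1 | 7 | 6 | 9 | 80
9 | 40 | 1 | 7 | 2 | 9 | 2
After SELECT (5 rows):
cities.id | books.price | books.yr
2 | 4 | 50
2 | 4 | 50
9 | 7 | 1
9 | 7 | 1
9 | 7 | 1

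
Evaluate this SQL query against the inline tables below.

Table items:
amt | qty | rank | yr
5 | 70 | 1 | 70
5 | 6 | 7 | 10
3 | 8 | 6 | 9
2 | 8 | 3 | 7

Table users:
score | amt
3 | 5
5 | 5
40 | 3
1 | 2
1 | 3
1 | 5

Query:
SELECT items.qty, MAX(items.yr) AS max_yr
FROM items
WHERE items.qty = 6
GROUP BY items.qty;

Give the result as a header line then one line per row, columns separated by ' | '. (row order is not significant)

After WHERE (1 rows):
items.amt | items.qty | items.rank | items.yr
5 | 6 | 7 | 10
After GROUP BY (1 rows):
items.qty | max_yr
6 | 10

== RESULT ==
items.qty | max_yr
6 | 10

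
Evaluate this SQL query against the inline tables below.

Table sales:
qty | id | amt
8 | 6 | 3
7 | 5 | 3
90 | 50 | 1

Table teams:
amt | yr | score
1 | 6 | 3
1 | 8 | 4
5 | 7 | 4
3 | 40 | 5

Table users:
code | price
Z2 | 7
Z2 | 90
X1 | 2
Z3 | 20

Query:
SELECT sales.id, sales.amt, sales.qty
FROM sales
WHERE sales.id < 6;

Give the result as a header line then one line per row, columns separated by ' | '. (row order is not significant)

After WHERE (1 rows):
sales.qty | sales.id | sales.amt
7 | 5 | 3
After SELECT (1 rows):
sales.id | sales.amt | sales.qty
5 | 3 | 7

== RESULT ==
sales.id | sales.amt | sales.qty
5 | 3 | 7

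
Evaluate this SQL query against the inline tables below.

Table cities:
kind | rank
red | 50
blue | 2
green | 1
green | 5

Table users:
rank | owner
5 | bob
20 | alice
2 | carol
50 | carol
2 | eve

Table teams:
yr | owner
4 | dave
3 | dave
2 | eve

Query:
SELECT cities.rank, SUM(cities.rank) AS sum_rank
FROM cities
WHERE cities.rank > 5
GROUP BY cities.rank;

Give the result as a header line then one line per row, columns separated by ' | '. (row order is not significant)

After WHERE (1 rows):
cities.kind | cities.rank
red | 50
After GROUP BY (1 rows):
cities.rank | sum_rank
50 | 50

== RESULT ==
cities.rank | sum_rank
50 | 50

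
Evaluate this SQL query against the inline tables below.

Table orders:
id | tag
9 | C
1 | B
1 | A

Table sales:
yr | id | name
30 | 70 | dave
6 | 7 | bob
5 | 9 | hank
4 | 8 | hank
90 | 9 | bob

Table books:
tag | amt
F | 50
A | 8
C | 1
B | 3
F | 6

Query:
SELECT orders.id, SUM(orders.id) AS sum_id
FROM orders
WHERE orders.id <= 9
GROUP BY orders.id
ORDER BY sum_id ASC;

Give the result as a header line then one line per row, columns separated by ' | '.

After WHERE (3 rows):
orders.id | orders.tag
9 | C
1 | B
1 | A
After GROUP BY (2 rows):
orders.id | sum_id
9 | 9
1 | 2
After ORDER BY (2 rows):
orders.id | sum_id
1 | 2
9 | 9

== RESULT ==
orders.id | sum_id
1 | 2
9 | 9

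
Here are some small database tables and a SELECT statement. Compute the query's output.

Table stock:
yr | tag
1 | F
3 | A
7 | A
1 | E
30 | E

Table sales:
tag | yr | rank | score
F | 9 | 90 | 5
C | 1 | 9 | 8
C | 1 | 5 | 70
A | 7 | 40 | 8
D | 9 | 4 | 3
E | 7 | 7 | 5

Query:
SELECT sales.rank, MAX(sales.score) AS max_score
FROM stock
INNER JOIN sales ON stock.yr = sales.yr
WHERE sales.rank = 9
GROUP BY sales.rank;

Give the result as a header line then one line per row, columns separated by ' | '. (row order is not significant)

== RESULT ==
sales.rank | max_score
9 | 8

Derivation:
After JOIN sales (6 rows):
stock.yr | stock.tag | sales.tag | sales.yr | sales.rank | sales.score
1 | F | C | 1 | 9 | 8
1 | F | C | 1 | 5 | 70
7 | A | A | 7 | 40 | 8
7 | A | E | 7 | 7 | 5
1 | E | C | 1 | 9 | 8
1 | E | C | 1 | 5 | 70
After WHERE (2 rows):
stock.yr | stock.tag | sales.tag | sales.yr | sales.rank | sales.score
1 | F | C | 1 | 9 | 8
1 | E | C | 1 | 9 | 8
After GROUP BY (1 rows):
sales.rank | max_score
9 | 8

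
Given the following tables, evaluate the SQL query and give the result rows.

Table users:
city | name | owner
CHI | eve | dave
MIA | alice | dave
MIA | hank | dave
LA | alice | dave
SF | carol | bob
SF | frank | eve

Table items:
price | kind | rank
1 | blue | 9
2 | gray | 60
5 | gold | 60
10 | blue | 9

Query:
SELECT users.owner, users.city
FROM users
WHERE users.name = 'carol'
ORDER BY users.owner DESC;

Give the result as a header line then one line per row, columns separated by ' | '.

After WHERE (1 rows):
users.city | users.name | users.owner
SF | carol | bob
After SELECT (1 rows):
users.owner | users.city
bob | SF
After ORDER BY (1 rows):
users.owner | users.city
bob | SF

== RESULT ==
users.owner | users.city
bob | SF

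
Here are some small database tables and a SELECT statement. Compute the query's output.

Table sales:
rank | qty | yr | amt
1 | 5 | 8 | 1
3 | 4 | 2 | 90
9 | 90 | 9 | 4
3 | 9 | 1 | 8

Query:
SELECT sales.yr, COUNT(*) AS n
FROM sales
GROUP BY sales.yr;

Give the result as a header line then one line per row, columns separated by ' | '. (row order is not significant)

== RESULT ==
sales.yr | n
8 | 1
2 | 1
9 | 1
1 | 1

Derivation:
After GROUP BY (4 rows):
sales.yr | n
8 | 1
2 | 1
9 | 1
1 | 1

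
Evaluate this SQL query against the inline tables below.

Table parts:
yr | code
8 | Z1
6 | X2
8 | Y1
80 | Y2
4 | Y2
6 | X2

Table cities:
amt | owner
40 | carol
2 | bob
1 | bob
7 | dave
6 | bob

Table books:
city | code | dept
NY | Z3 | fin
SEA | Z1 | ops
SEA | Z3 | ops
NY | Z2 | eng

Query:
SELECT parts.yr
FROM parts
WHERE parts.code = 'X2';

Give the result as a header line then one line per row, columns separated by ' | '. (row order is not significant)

== RESULT ==
parts.yr
6
6

Derivation:
After WHERE (2 rows):
parts.yr | parts.code
6 | X2
6 | X2
After SELECT (2 rows):
parts.yr
6
6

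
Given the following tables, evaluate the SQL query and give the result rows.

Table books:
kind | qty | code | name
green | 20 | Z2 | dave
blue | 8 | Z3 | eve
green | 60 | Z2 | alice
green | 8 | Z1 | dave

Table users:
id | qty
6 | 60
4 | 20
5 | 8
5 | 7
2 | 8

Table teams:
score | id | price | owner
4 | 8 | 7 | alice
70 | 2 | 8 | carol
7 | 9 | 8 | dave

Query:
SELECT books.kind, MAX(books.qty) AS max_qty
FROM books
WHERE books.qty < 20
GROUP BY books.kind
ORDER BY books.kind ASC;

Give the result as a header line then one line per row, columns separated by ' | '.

After WHERE (2 rows):
books.kind | books.qty | books.code | books.name
blue | 8 | Z3 | eve
green | 8 | Z1 | dave
After GROUP BY (2 rows):
books.kind | max_qty
blue | 8
green | 8
After ORDER BY (2 rows):
books.kind | max_qty
blue | 8
green | 8

== RESULT ==
books.kind | max_qty
blue | 8
green | 8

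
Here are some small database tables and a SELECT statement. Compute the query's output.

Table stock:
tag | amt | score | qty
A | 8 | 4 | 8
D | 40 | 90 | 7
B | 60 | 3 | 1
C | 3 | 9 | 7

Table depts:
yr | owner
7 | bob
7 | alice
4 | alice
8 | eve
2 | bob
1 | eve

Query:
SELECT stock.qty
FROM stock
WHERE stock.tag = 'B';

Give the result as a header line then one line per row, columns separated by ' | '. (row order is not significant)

== RESULT ==
stock.qty
1

Derivation:
After WHERE (1 rows):
stock.tag | stock.amt | stock.score | stock.qty
B | 60 | 3 | 1
After SELECT (1 rows):
stock.qty
1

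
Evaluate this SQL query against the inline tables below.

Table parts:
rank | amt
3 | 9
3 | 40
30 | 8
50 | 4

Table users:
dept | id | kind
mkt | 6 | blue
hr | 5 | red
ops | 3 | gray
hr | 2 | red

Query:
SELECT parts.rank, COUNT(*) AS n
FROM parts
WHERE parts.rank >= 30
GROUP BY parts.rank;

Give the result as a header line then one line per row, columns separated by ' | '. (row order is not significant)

== RESULT ==
parts.rank | n
30 | 1
50 | 1

Derivation:
After WHERE (2 rows):
parts.rank | parts.amt
30 | 8
50 | 4
After GROUP BY (2 rows):
parts.rank | n
30 | 1
50 | 1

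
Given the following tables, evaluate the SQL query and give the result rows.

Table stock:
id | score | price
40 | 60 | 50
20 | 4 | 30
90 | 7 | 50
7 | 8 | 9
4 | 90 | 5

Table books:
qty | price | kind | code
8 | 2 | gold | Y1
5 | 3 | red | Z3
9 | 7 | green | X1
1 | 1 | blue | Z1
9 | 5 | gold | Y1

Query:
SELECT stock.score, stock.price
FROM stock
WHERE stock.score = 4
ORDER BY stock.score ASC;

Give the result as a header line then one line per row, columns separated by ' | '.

After WHERE (1 rows):
stock.id | stock.score | stock.price
20 | 4 | 30
After SELECT (1 rows):
stock.score | stock.price
4 | 30
After ORDER BY (1 rows):
stock.score | stock.price
4 | 30

== RESULT ==
stock.score | stock.price
4 | 30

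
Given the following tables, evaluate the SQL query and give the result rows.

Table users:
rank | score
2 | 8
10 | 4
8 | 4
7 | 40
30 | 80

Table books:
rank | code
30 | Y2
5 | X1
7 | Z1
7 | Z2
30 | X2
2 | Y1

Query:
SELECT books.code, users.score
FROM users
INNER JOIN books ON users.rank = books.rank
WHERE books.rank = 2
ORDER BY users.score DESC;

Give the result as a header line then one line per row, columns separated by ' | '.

== RESULT ==
books.code | users.score
Y1 | 8

Derivation:
After JOIN books (5 rows):
users.rank | users.score | books.rank | books.code
2 | 8 | 2 | Y1
7 | 40 | 7 | Z1
7 | 40 | 7 | Z2
30 | 80 | 30 | Y2
30 | 80 | 30 | X2
After WHERE (1 rows):
users.rank | users.score | books.rank | books.code
2 | 8 | 2 | Y1
After SELECT (1 rows):
books.code | users.score
Y1 | 8
After ORDER BY (1 rows):
books.code | users.score
Y1 | 8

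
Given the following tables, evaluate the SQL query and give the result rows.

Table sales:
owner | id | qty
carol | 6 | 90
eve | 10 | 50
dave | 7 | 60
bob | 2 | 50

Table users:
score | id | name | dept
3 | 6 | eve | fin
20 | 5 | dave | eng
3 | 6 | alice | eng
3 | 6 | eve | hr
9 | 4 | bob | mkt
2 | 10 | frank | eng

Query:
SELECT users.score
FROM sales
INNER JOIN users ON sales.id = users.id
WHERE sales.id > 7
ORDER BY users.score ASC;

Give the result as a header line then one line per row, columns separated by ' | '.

After JOIN users (4 rows):
sales.owner | sales.id | sales.qty | users.score | users.id | users.name | users.dept
carol | 6 | 90 | 3 | 6 | eve | fin
carol | 6 | 90 | 3 | 6 | alice | eng
carol | 6 | 90 | 3 | 6 | eve | hr
eve | 10 | 50 | 2 | 10 | frank | eng
After WHERE (1 rows):
sales.owner | sales.id | sales.qty | users.score | users.id | users.name | users.dept
eve | 10 | 50 | 2 | 10 | frank | eng
After SELECT (1 rows):
users.score
2
After ORDER BY (1 rows):
users.score
2

== RESULT ==
users.score
2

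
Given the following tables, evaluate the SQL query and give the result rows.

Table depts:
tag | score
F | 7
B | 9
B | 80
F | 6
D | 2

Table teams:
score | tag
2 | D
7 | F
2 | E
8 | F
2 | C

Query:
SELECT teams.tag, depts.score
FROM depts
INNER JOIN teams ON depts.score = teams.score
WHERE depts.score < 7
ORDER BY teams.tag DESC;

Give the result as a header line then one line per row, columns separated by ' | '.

== RESULT ==
teams.tag | depts.score
E | 2
D | 2
C | 2

Derivation:
After JOIN teams (4 rows):
depts.tag | depts.score | teams.score | teams.tag
F | 7 | 7 | F
D | 2 | 2 | D
D | 2 | 2 | E
D | 2 | 2 | C
After WHERE (3 rows):
depts.tag | depts.score | teams.score | teams.tag
D | 2 | 2 | D
D | 2 | 2 | E
D | 2 | 2 | C
After SELECT (3 rows):
teams.tag | depts.score
D | 2
E | 2
C | 2
After ORDER BY (3 rows):
teams.tag | depts.score
E | 2
D | 2
C | 2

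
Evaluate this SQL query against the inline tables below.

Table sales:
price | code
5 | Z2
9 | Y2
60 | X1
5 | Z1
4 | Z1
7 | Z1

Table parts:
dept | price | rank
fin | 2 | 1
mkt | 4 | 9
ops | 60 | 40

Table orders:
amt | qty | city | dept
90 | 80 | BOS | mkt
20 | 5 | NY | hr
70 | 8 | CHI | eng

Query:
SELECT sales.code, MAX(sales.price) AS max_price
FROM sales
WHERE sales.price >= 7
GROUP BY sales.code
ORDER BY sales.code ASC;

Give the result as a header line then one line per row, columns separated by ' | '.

After WHERE (3 rows):
sales.price | sales.code
9 | Y2
60 | X1
7 | Z1
After GROUP BY (3 rows):
sales.code | max_price
Y2 | 9
X1 | 60
Z1 | 7
After ORDER BY (3 rows):
sales.code | max_price
X1 | 60
Y2 | 9
Z1 | 7

== RESULT ==
sales.code | max_price
X1 | 60
Y2 | 9
Z1 | 7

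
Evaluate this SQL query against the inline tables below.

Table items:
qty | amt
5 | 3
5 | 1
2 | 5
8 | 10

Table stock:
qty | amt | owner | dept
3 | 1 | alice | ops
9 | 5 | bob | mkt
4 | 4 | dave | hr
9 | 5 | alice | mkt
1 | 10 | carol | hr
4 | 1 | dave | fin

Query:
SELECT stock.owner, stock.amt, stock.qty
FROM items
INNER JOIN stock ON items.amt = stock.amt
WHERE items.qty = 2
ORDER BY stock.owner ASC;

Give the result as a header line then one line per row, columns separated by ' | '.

After JOIN stock (5 rows):
items.qty | items.amt | stock.qty | stock.amt | stock.owner | stock.dept
5 | 1 | 3 | 1 | alice | ops
5 | 1 | 4 | 1 | dave | fin
2 | 5 | 9 | 5 | bob | mkt
2 | 5 | 9 | 5 | alice | mkt
8 | 10 | 1 | 10 | carol | hr
After WHERE (2 rows):
items.qty | items.amt | stock.qty | stock.amt | stock.owner | stock.dept
2 | 5 | 9 | 5 | bob | mkt
2 | 5 | 9 | 5 | alice | mkt
After SELECT (2 rows):
stock.owner | stock.amt | stock.qty
bob | 5 | 9
alice | 5 | 9
After ORDER BY (2 rows):
stock.owner | stock.amt | stock.qty
alice | 5 | 9
bob | 5 | 9

== RESULT ==
stock.owner | stock.amt | stock.qty
alice | 5 | 9
bob | 5 | 9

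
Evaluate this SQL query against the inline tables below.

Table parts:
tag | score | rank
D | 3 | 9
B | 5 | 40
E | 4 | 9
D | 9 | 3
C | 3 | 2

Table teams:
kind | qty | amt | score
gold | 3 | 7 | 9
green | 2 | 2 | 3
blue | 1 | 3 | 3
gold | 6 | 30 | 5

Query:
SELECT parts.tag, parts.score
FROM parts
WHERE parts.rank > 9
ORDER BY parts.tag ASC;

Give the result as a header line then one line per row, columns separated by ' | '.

After WHERE (1 rows):
parts.tag | parts.score | parts.rank
B | 5 | 40
After SELECT (1 rows):
parts.tag | parts.score
B | 5
After ORDER BY (1 rows):
parts.tag | parts.score
B | 5

== RESULT ==
parts.tag | parts.score
B | 5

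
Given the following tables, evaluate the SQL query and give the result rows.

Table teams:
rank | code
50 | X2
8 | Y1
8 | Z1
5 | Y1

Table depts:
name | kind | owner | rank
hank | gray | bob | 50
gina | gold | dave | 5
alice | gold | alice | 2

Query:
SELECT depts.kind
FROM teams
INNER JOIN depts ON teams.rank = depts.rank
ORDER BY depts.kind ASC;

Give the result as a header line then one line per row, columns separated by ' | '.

After JOIN depts (2 rows):
teams.rank | teams.code | depts.name | depts.kind | depts.owner | depts.rank
50 | X2 | hank | gray | bob | 50
5 | Y1 | gina | gold | dave | 5
After SELECT (2 rows):
depts.kind
gray
gold
After ORDER BY (2 rows):
depts.kind
gold
gray

== RESULT ==
depts.kind
gold
gray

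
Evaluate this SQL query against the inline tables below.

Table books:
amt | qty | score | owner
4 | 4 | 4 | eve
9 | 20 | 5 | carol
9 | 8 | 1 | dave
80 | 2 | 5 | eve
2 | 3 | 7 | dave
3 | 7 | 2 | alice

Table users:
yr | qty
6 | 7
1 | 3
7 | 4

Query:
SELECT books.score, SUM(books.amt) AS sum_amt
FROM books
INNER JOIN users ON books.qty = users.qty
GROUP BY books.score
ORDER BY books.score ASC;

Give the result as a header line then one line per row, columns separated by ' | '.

== RESULT ==
books.score | sum_amt
2 | 3
4 | 4
7 | 2

Derivation:
After JOIN users (3 rows):
books.amt | books.qty | books.score | books.owner | users.yr | users.qty
4 | 4 | 4 | eve | 7 | 4
2 | 3 | 7 | dave | 1 | 3
3 | 7 | 2 | alice | 6 | 7
After GROUP BY (3 rows):
books.score | sum_amt
4 | 4
7 | 2
2 | 3
After ORDER BY (3 rows):
books.score | sum_amt
2 | 3
4 | 4
7 | 2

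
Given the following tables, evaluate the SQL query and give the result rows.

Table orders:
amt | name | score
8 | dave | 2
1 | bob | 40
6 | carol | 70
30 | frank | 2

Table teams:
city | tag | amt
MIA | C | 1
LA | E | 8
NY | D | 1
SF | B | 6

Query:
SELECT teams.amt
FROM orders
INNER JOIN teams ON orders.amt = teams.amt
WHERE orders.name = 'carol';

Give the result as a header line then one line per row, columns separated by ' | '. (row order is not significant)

== RESULT ==
teams.amt
6

Derivation:
After JOIN teams (4 rows):
orders.amt | orders.name | orders.score | teams.city | teams.tag | teams.amt
8 | dave | 2 | LA | E | 8
1 | bob | 40 | MIA | C | 1
1 | bob | 40 | NY | D | 1
6 | carol | 70 | SF | B | 6
After WHERE (1 rows):
orders.amt | orders.name | orders.score | teams.city | teams.tag | teams.amt
6 | carol | 70 | SF | B | 6
After SELECT (1 rows):
teams.amt
6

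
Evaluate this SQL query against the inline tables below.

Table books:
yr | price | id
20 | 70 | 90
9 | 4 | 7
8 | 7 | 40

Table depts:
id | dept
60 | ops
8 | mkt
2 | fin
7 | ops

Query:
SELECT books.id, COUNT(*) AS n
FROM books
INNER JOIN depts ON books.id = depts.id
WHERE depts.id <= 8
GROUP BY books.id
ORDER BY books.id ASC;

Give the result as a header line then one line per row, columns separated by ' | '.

== RESULT ==
books.id | n
7 | 1

Derivation:
After JOIN depts (1 rows):
books.yr | books.price | books.id | depts.id | depts.dept
9 | 4 | 7 | 7 | ops
After WHERE (1 rows):
books.yr | books.price | books.id | depts.id | depts.dept
9 | 4 | 7 | 7 | ops
After GROUP BY (1 rows):
books.id | n
7 | 1
After ORDER BY (1 rows):
books.id | n
7 | 1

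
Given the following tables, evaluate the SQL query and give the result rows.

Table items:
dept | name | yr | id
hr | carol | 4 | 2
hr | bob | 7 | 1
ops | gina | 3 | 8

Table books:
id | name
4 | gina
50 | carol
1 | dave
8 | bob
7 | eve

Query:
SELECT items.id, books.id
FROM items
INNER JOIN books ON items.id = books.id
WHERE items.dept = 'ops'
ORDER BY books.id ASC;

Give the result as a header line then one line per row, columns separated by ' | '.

After JOIN books (2 rows):
items.dept | items.name | items.yr | items.id | books.id | books.name
hr | bob | 7 | 1 | 1 | dave
ops | gina | 3 | 8 | 8 | bob
After WHERE (1 rows):
items.dept | items.name | items.yr | items.id | books.id | books.name
ops | gina | 3 | 8 | 8 | bob
After SELECT (1 rows):
items.id | books.id
8 | 8
After ORDER BY (1 rows):
items.id | books.id
8 | 8

== RESULT ==
items.id | books.id
8 | 8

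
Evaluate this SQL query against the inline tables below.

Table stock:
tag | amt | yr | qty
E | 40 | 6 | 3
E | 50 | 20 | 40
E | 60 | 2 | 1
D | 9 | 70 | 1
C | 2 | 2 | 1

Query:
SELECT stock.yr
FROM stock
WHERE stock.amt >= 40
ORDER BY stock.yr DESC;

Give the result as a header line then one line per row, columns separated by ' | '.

After WHERE (3 rows):
stock.tag | stock.amt | stock.yr | stock.qty
E | 40 | 6 | 3
E | 50 | 20 | 40
E | 60 | 2 | 1
After SELECT (3 rows):
stock.yr
6
20
2
After ORDER BY (3 rows):
stock.yr
20
6
2

== RESULT ==
stock.yr
20
6
2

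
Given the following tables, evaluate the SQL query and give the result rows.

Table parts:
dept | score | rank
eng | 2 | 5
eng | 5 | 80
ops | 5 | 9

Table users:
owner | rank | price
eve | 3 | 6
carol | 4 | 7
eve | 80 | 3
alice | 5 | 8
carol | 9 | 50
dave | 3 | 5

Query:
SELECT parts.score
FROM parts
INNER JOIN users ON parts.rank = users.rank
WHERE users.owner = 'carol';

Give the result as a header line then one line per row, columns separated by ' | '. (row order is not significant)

== RESULT ==
parts.score
5

Derivation:
After JOIN users (3 rows):
parts.dept | parts.score | parts.rank | users.owner | users.rank | users.price
eng | 2 | 5 | alice | 5 | 8
eng | 5 | 80 | eve | 80 | 3
ops | 5 | 9 | carol | 9 | 50
After WHERE (1 rows):
parts.dept | parts.score | parts.rank | users.owner | users.rank | users.price
ops | 5 | 9 | carol | 9 | 50
After SELECT (1 rows):
parts.score
5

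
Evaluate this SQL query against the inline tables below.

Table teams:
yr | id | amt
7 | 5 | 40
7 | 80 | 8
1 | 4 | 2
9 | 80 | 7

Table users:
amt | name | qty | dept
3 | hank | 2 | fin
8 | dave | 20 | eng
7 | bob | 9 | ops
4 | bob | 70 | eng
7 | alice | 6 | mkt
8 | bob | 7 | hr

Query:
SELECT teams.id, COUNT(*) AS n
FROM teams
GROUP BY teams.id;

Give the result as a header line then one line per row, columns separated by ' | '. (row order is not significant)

After GROUP BY (3 rows):
teams.id | n
5 | 1
80 | 2
4 | 1

== RESULT ==
teams.id | n
5 | 1
80 | 2
4 | 1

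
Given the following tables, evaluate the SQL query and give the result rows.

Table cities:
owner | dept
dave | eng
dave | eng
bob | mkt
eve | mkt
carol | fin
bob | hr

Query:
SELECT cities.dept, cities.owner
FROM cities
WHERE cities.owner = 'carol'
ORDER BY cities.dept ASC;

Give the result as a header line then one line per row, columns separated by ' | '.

After WHERE (1 rows):
cities.owner | cities.dept
carol | fin
After SELECT (1 rows):
cities.dept | cities.owner
fin | carol
After ORDER BY (1 rows):
cities.dept | cities.owner
fin | carol

== RESULT ==
cities.dept | cities.owner
fin | carol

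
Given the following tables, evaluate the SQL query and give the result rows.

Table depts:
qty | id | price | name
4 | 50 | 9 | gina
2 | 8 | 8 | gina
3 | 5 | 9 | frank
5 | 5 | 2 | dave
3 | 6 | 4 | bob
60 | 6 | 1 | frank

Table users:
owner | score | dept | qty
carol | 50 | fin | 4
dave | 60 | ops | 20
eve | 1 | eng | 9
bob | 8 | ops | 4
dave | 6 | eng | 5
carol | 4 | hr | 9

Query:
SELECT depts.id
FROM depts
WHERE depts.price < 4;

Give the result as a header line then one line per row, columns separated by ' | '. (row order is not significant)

== RESULT ==
depts.id
5
6

Derivation:
After WHERE (2 rows):
depts.qty | depts.id | depts.price | depts.name
5 | 5 | 2 | dave
60 | 6 | 1 | frank
After SELECT (2 rows):
depts.id
5
6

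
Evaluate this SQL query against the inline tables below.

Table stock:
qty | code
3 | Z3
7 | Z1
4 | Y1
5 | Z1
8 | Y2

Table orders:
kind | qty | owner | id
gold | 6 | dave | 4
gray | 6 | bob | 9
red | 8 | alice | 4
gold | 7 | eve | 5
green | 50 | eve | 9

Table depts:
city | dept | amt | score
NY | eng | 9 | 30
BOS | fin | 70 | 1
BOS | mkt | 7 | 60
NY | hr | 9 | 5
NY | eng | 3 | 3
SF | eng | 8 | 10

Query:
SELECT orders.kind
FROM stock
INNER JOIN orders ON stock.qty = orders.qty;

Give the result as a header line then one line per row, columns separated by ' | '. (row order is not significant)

== RESULT ==
orders.kind
gold
red

Derivation:
After JOIN orders (2 rows):
stock.qty | stock.code | orders.kind | orders.qty | orders.owner | orders.id
7 | Z1 | gold | 7 | eve | 5
8 | Y2 | red | 8 | alice | 4
After SELECT (2 rows):
orders.kind
gold
red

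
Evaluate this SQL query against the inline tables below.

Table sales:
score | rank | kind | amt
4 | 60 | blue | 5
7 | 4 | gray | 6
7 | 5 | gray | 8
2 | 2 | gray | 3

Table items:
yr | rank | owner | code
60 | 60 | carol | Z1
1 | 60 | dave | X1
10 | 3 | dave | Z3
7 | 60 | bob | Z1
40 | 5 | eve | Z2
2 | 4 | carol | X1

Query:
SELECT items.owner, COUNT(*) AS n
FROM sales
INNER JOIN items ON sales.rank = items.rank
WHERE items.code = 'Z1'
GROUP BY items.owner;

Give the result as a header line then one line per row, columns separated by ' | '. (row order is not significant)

== RESULT ==
items.owner | n
carol | 1
bob | 1

Derivation:
After JOIN items (5 rows):
sales.score | sales.rank | sales.kind | sales.amt | items.yr | items.rank | items.owner | items.code
4 | 60 | blue | 5 | 60 | 60 | carol | Z1
4 | 60 | blue | 5 | 1 | 60 | dave | X1
4 | 60 | blue | 5 | 7 | 60 | bob | Z1
7 | 4 | gray | 6 | 2 | 4 | carol | X1
7 | 5 | gray | 8 | 40 | 5 | eve | Z2
After WHERE (2 rows):
sales.score | sales.rank | sales.kind | sales.amt | items.yr | items.rank | items.owner | items.code
4 | 60 | blue | 5 | 60 | 60 | carol | Z1
4 | 60 | blue | 5 | 7 | 60 | bob | Z1
After GROUP BY (2 rows):
items.owner | n
carol | 1
bob | 1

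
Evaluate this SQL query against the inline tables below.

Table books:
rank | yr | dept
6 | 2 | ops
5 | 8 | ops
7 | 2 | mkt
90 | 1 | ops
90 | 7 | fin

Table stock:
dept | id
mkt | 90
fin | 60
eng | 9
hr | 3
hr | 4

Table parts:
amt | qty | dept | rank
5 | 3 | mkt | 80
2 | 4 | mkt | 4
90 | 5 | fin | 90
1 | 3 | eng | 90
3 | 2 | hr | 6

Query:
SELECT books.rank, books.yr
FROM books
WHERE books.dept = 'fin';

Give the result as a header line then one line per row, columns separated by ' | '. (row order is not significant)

== RESULT ==
books.rank | books.yr
90 | 7

Derivation:
After WHERE (1 rows):
books.rank | books.yr | books.dept
90 | 7 | fin
After SELECT (1 rows):
books.rank | books.yr
90 | 7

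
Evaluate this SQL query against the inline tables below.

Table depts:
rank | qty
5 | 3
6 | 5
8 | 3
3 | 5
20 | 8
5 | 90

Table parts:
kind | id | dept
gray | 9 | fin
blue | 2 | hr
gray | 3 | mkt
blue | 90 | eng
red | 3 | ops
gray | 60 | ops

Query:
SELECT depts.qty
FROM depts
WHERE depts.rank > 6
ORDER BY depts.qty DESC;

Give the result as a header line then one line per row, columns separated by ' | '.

== RESULT ==
depts.qty
8
3

Derivation:
After WHERE (2 rows):
depts.rank | depts.qty
8 | 3
20 | 8
After SELECT (2 rows):
depts.qty
3
8
After ORDER BY (2 rows):
depts.qty
8
3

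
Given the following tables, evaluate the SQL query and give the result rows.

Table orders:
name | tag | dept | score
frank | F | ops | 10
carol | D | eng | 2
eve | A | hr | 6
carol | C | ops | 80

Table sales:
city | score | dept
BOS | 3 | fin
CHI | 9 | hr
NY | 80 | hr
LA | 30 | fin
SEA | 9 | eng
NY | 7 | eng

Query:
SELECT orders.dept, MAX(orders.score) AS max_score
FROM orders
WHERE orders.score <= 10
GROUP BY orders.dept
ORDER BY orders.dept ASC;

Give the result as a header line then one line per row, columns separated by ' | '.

After WHERE (3 rows):
orders.name | orders.tag | orders.dept | orders.score
frank | F | ops | 10
carol | D | eng | 2
eve | A | hr | 6
After GROUP BY (3 rows):
orders.dept | max_score
ops | 10
eng | 2
hr | 6
After ORDER BY (3 rows):
orders.dept | max_score
eng | 2
hr | 6
ops | 10

== RESULT ==
orders.dept | max_score
eng | 2
hr | 6
ops | 10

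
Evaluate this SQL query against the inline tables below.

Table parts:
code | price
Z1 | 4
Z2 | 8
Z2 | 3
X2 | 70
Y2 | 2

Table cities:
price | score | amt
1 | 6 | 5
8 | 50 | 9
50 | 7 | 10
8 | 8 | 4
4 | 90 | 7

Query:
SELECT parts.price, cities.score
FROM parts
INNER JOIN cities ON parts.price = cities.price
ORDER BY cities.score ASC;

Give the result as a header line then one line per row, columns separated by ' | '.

After JOIN cities (3 rows):
parts.code | parts.price | cities.price | cities.score | cities.amt
Z1 | 4 | 4 | 90 | 7
Z2 | 8 | 8 | 50 | 9
Z2 | 8 | 8 | 8 | 4
After SELECT (3 rows):
parts.price | cities.score
4 | 90
8 | 50
8 | 8
After ORDER BY (3 rows):
parts.price | cities.score
8 | 8
8 | 50
4 | 90

== RESULT ==
parts.price | cities.score
8 | 8
8 | 50
4 | 90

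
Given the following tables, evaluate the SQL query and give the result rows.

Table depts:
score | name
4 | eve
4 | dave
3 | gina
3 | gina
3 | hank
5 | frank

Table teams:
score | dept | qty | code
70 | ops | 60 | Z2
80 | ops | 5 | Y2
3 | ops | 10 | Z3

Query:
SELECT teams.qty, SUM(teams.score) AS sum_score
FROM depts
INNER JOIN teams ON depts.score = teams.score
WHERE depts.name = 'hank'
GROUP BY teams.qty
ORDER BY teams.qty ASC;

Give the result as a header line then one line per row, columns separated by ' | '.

== RESULT ==
teams.qty | sum_score
10 | 3

Derivation:
After JOIN teams (3 rows):
depts.score | depts.name | teams.score | teams.dept | teams.qty | teams.code
3 | gina | 3 | ops | 10 | Z3
3 | gina | 3 | ops | 10 | Z3
3 | hank | 3 | ops | 10 | Z3
After WHERE (1 rows):
depts.score | depts.name | teams.score | teams.dept | teams.qty | teams.code
3 | hank | 3 | ops | 10 | Z3
After GROUP BY (1 rows):
teams.qty | sum_score
10 | 3
After ORDER BY (1 rows):
teams.qty | sum_score
10 | 3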